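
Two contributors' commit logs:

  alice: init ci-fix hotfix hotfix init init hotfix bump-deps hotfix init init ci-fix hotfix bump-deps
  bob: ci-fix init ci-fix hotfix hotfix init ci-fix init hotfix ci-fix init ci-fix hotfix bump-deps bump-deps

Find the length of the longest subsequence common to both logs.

Match init [1,2], ci-fix [2,3], hotfix [3,4], hotfix [4,5], init [5,6], init [6,8], hotfix [7,9], init [11,11], ci-fix [12,12], hotfix [13,13], bump-deps [14,15] — 11 commits in the same relative order in both. The LCS DP gives dp[14][15] = 11, so this is optimal.

11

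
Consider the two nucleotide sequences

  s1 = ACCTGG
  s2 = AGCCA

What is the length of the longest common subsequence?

One common subsequence of length 3: A at s1[1]=s2[1] → C at s1[2]=s2[3] → C at s1[3]=s2[4], and the DP table's final entry dp[6][5] is also 3, so no common subsequence is longer.

3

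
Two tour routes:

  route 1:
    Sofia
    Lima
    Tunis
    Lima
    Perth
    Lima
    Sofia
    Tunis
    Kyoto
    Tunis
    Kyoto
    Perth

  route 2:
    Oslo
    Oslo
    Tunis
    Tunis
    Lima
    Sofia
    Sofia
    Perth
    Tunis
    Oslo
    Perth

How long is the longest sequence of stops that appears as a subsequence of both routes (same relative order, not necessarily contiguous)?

5

Pick Tunis (route 1 #3, route 2 #4), Lima (route 1 #4, route 2 #5), Perth (route 1 #5, route 2 #8), Tunis (route 1 #8, route 2 #9), Perth (route 1 #12, route 2 #11); all 5 stops appear in both, in order. Since dp[12][11] = 5, nothing longer is possible.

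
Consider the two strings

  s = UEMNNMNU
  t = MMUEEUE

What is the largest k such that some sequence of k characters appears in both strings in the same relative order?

Pick U (s #1, t #3); then E (s #2, t #5); then U (s #8, t #6); all 3 characters appear in both, in order. The LCS DP gives dp[8][7] = 3, so this is optimal.

3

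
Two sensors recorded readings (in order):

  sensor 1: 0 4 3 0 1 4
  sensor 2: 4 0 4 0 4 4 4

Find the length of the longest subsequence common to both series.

Match 0 (sensor 1 #1, sensor 2 #2), then 4 (sensor 1 #2, sensor 2 #3), then 0 (sensor 1 #4, sensor 2 #4), then 4 (sensor 1 #6, sensor 2 #7) — 4 values in the same relative order in both. The LCS DP gives dp[6][7] = 4, so this is optimal.

4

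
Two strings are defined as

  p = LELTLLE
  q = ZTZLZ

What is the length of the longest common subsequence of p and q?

2

Let dp[i][j] be the LCS length of the first i characters of p and the first j characters of q. dp[i][j] = dp[i-1][j-1]+1 when the i-th and j-th characters match, else max(dp[i-1][j], dp[i][j-1]).
    ·  Z  T  Z  L  Z
 ·  0  0  0  0  0  0
 L  0  0  0  0  1  1
 E  0  0  0  0  1  1
 L  0  0  0  0  1  1
 T  0  0  1  1  1  1
 L  0  0  1  1  2  2
 L  0  0  1  1  2  2
 E  0  0  1  1  2  2
dp[7][5] = 2. One LCS (by backtracking along matches): TL.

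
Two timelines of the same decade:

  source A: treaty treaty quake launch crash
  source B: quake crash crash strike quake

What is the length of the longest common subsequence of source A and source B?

2

Pick quake at source A[3]=source B[1], crash at source A[5]=source B[3]; all 2 events appear in both, in order. The LCS DP gives dp[5][5] = 2, so this is optimal.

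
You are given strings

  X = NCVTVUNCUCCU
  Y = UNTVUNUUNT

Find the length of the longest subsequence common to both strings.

Let dp[i][j] be the LCS length of the first i characters of X and the first j characters of Y. dp[i][j] = dp[i-1][j-1]+1 when the i-th and j-th characters match, else max(dp[i-1][j], dp[i][j-1]).
    ·  U  N  T  V  U  N  U  U  N  T
 ·  0  0  0  0  0  0  0  0  0  0  0
 N  0  0  1  1  1  1  1  1  1  1  1
 C  0  0  1  1  1  1  1  1  1  1  1
 V  0  0  1  1  2  2  2  2  2  2  2
 T  0  0  1  2  2  2  2  2  2  2  3
 V  0  0  1  2  3  3  3  3  3  3  3
 U  0  1  1  2  3  4  4  4  4  4  4
 N  0  1  2  2  3  4  5  5  5  5  5
 C  0  1  2  2  3  4  5  5  5  5  5
 U  0  1  2  2  3  4  5  6  6  6  6
 C  0  1  2  2  3  4  5  6  6  6  6
 C  0  1  2  2  3  4  5  6  6  6  6
 U  0  1  2  2  3  4  5  6  7  7  7
dp[12][10] = 7. One LCS (by backtracking along matches): NTVUNUU.

7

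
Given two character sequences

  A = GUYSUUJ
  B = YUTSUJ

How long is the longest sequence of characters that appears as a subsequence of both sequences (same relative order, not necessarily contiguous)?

4

Pick U [2,2], S [4,4], U [6,5], J [7,6]; all 4 characters appear in both, in order. The LCS DP gives dp[7][6] = 4, so this is optimal.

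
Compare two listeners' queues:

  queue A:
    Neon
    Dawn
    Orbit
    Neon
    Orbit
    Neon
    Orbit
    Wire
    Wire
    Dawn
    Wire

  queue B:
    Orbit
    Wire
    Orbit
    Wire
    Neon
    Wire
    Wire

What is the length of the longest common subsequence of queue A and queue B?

Pick Orbit [3,1], then Orbit [5,3], then Neon [6,5], then Wire [9,6], then Wire [11,7]; all 5 songs appear in both, in order, and the DP table's final entry dp[11][7] is also 5, so no common subsequence is longer.

5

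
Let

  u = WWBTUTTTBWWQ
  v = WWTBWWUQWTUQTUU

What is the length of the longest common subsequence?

Match W at u[1]=v[1] → W at u[2]=v[2] → T at u[8]=v[3] → B at u[9]=v[4] → W at u[10]=v[6] → W at u[11]=v[9] → Q at u[12]=v[12] — 7 characters in the same relative order in both. Since dp[12][15] = 7, nothing longer is possible.

7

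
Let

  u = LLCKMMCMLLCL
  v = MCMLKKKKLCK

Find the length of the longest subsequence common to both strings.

6

Match M (u #6, v #1); then C (u #7, v #2); then M (u #8, v #3); then L (u #9, v #4); then L (u #10, v #9); then C (u #11, v #10) — 6 characters in the same relative order in both. dp[12][11] = 6 confirms this is the maximum.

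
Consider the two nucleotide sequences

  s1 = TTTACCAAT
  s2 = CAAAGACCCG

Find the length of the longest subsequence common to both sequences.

3

Pick A [4,6]; then C [5,8]; then C [6,9]; all 3 bases appear in both, in order, and the DP table's final entry dp[9][10] is also 3, so no common subsequence is longer.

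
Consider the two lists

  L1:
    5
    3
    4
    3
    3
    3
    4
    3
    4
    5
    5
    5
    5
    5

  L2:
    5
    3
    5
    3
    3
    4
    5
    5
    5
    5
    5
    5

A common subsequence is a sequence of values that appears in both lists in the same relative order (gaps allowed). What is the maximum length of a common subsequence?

10

One common subsequence of length 10: 5 [1,1] → 3 [2,2] → 3 [5,4] → 3 [6,5] → 4 [7,6] → 5 [10,8] → 5 [11,9] → 5 [12,10] → 5 [13,11] → 5 [14,12]. Since dp[14][12] = 10, nothing longer is possible.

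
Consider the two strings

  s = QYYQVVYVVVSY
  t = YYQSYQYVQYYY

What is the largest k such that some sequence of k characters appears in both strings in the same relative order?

Match Q (s #1, t #3) → Y (s #2, t #5) → Y (s #3, t #7) → Q (s #4, t #9) → Y (s #7, t #11) → Y (s #12, t #12) — 6 characters in the same relative order in both. The LCS DP gives dp[12][12] = 6, so this is optimal.

6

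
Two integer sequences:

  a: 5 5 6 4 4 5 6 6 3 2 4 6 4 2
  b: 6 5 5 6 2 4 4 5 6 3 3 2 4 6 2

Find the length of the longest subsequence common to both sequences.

Pick 5 (a #1, b #2), 5 (a #2, b #3), 6 (a #3, b #4), 4 (a #4, b #6), 4 (a #5, b #7), 5 (a #6, b #8), 6 (a #7, b #9), 3 (a #9, b #11), 2 (a #10, b #12), 4 (a #11, b #13), 6 (a #12, b #14), 2 (a #14, b #15); all 12 values appear in both, in order. Since dp[14][15] = 12, nothing longer is possible.

12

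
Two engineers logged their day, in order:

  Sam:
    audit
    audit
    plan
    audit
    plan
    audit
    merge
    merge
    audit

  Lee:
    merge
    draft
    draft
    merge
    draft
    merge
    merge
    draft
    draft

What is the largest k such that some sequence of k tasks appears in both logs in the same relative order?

Taking merge [7,6], then merge [8,7] gives a common subsequence of length 2. dp[9][9] = 2 confirms this is the maximum.

2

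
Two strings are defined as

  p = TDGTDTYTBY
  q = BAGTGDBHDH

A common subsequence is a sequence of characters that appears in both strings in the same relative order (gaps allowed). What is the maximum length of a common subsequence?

4

Match T [1,4] → G [3,5] → D [5,6] → B [9,7] — 4 characters in the same relative order in both. The LCS DP gives dp[10][10] = 4, so this is optimal.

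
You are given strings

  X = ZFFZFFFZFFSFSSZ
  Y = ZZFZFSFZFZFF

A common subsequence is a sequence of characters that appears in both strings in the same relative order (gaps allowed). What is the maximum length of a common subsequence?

9

One common subsequence of length 9: Z at X[1]=Y[2], F at X[3]=Y[3], Z at X[4]=Y[4], F at X[5]=Y[5], F at X[6]=Y[7], F at X[7]=Y[9], Z at X[8]=Y[10], F at X[10]=Y[11], F at X[12]=Y[12]. dp[15][12] = 9 confirms this is the maximum.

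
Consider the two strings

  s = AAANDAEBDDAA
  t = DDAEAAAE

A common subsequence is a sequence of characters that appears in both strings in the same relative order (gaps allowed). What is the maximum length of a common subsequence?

Let dp[i][j] be the LCS length of the first i characters of s and the first j characters of t. dp[i][j] = dp[i-1][j-1]+1 when the i-th and j-th characters match, else max(dp[i-1][j], dp[i][j-1]).
    ·  D  D  A  E  A  A  A  E
 ·  0  0  0  0  0  0  0  0  0
 A  0  0  0  1  1  1  1  1  1
 A  0  0  0  1  1  2  2  2  2
 A  0  0  0  1  1  2  3  3  3
 N  0  0  0  1  1  2  3  3  3
 D  0  1  1  1  1  2  3  3  3
 A  0  1  1  2  2  2  3  4  4
 E  0  1  1  2  3  3  3  4  5
 B  0  1  1  2  3  3  3  4  5
 D  0  1  2  2  3  3  3  4  5
 D  0  1  2  2  3  3  3  4  5
 A  0  1  2  3  3  4  4  4  5
 A  0  1  2  3  3  4  5  5  5
dp[12][8] = 5. One LCS (by backtracking along matches): AAAAE.

5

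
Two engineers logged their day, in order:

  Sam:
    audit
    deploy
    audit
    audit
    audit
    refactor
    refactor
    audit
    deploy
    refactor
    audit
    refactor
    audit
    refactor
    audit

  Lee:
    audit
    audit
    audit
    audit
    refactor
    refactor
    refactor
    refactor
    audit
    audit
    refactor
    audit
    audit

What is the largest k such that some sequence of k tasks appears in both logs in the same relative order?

Match audit [1,1], audit [3,2], audit [4,3], audit [5,4], refactor [6,7], refactor [7,8], audit [8,9], audit [11,10], refactor [12,11], audit [13,12], audit [15,13] — 11 tasks in the same relative order in both. Since dp[15][13] = 11, nothing longer is possible.

11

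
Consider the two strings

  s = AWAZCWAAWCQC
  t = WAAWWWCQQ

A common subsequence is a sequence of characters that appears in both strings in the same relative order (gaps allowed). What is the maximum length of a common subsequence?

Let dp[i][j] be the LCS length of the first i characters of s and the first j characters of t. dp[i][j] = dp[i-1][j-1]+1 when the i-th and j-th characters match, else max(dp[i-1][j], dp[i][j-1]).
    ·  W  A  A  W  W  W  C  Q  Q
 ·  0  0  0  0  0  0  0  0  0  0
 A  0  0  1  1  1  1  1  1  1  1
 W  0  1  1  1  2  2  2  2  2  2
 A  0  1  2  2  2  2  2  2  2  2
 Z  0  1  2  2  2  2  2  2  2  2
 C  0  1  2  2  2  2  2  3  3  3
 W  0  1  2  2  3  3  3  3  3  3
 A  0  1  2  3  3  3  3  3  3  3
 A  0  1  2  3  3  3  3  3  3  3
 W  0  1  2  3  4  4  4  4  4  4
 C  0  1  2  3  4  4  4  5  5  5
 Q  0  1  2  3  4  4  4  5  6  6
 C  0  1  2  3  4  4  4  5  6  6
dp[12][9] = 6. One LCS (by backtracking along matches): AWWWCQ.

6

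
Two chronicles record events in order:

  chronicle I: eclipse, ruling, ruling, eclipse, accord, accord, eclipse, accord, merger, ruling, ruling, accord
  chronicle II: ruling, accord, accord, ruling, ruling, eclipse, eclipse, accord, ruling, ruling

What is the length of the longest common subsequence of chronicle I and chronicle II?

7

Taking ruling [2,4], ruling [3,5], eclipse [4,6], eclipse [7,7], accord [8,8], ruling [10,9], ruling [11,10] gives a common subsequence of length 7, and the DP table's final entry dp[12][10] is also 7, so no common subsequence is longer.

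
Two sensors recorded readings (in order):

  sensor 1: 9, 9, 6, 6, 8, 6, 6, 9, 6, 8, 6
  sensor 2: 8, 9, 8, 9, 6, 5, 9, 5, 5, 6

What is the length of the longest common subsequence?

Let dp[i][j] be the LCS length of the first i values of sensor 1 and the first j values of sensor 2. dp[i][j] = dp[i-1][j-1]+1 when the i-th and j-th values match, else max(dp[i-1][j], dp[i][j-1]).
    ·  8  9  8  9  6  5  9  5  5  6
 ·  0  0  0  0  0  0  0  0  0  0  0
 9  0  0  1  1  1  1  1  1  1  1  1
 9  0  0  1  1  2  2  2  2  2  2  2
 6  0  0  1  1  2  3  3  3  3  3  3
 6  0  0  1  1  2  3  3  3  3  3  4
 8  0  1  1  2  2  3  3  3  3  3  4
 6  0  1  1  2  2  3  3  3  3  3  4
 6  0  1  1  2  2  3  3  3  3  3  4
 9  0  1  2  2  3  3  3  4  4  4  4
 6  0  1  2  2  3  4  4  4  4  4  5
 8  0  1  2  3  3  4  4  4  4  4  5
 6  0  1  2  3  3  4  4  4  4  4  5
dp[11][10] = 5. One LCS (by backtracking along matches): 9, 9, 6, 9, 6.

5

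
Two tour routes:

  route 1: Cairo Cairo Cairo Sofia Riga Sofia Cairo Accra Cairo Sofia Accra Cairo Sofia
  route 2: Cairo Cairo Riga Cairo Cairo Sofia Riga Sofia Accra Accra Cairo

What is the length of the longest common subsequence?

Pick Cairo (route 1 #1, route 2 #2), then Cairo (route 1 #2, route 2 #4), then Cairo (route 1 #3, route 2 #5), then Sofia (route 1 #4, route 2 #6), then Riga (route 1 #5, route 2 #7), then Sofia (route 1 #6, route 2 #8), then Accra (route 1 #8, route 2 #9), then Accra (route 1 #11, route 2 #10), then Cairo (route 1 #12, route 2 #11); all 9 stops appear in both, in order. dp[13][11] = 9 confirms this is the maximum.

9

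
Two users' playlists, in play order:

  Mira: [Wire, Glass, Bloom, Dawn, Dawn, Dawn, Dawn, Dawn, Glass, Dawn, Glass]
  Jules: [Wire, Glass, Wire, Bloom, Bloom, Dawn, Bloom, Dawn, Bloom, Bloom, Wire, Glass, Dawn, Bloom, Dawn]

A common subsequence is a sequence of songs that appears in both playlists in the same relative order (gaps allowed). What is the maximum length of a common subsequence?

7

Match Wire at Mira[1]=Jules[1], then Glass at Mira[2]=Jules[2], then Bloom at Mira[3]=Jules[5], then Dawn at Mira[4]=Jules[6], then Dawn at Mira[5]=Jules[8], then Dawn at Mira[6]=Jules[13], then Dawn at Mira[10]=Jules[15] — 7 songs in the same relative order in both, and the DP table's final entry dp[11][15] is also 7, so no common subsequence is longer.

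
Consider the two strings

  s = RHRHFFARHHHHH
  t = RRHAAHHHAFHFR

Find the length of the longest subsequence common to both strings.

8

Pick R [1,1] → R [3,2] → H [4,3] → A [7,5] → H [9,6] → H [10,7] → H [11,8] → H [12,11]; all 8 characters appear in both, in order. Since dp[13][13] = 8, nothing longer is possible.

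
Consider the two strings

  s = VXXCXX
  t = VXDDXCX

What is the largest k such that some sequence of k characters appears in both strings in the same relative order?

5

Let dp[i][j] be the LCS length of the first i characters of s and the first j characters of t. dp[i][j] = dp[i-1][j-1]+1 when the i-th and j-th characters match, else max(dp[i-1][j], dp[i][j-1]).
    ·  V  X  D  D  X  C  X
 ·  0  0  0  0  0  0  0  0
 V  0  1  1  1  1  1  1  1
 X  0  1  2  2  2  2  2  2
 X  0  1  2  2  2  3  3  3
 C  0  1  2  2  2  3  4  4
 X  0  1  2  2  2  3  4  5
 X  0  1  2  2  2  3  4  5
dp[6][7] = 5. One LCS (by backtracking along matches): VXXCX.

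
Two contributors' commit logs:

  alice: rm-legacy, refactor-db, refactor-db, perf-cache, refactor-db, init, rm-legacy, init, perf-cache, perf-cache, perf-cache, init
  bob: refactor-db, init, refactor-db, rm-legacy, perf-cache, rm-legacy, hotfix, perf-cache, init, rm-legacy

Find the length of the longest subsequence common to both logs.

6

One common subsequence of length 6: refactor-db [2,1], refactor-db [3,3], perf-cache [4,5], rm-legacy [7,6], perf-cache [11,8], init [12,9]. The LCS DP gives dp[12][10] = 6, so this is optimal.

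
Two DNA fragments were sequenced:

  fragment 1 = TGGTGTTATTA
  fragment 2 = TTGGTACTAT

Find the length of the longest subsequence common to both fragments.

Let dp[i][j] be the LCS length of the first i bases of fragment 1 and the first j bases of fragment 2. dp[i][j] = dp[i-1][j-1]+1 when the i-th and j-th bases match, else max(dp[i-1][j], dp[i][j-1]).
    ·  T  T  G  G  T  A  C  T  A  T
 ·  0  0  0  0  0  0  0  0  0  0  0
 T  0  1  1  1  1  1  1  1  1  1  1
 G  0  1  1  2  2  2  2  2  2  2  2
 G  0  1  1  2  3  3  3  3  3  3  3
 T  0  1  2  2  3  4  4  4  4  4  4
 G  0  1  2  3  3  4  4  4  4  4  4
 T  0  1  2  3  3  4  4  4  5  5  5
 T  0  1  2  3  3  4  4  4  5  5  6
 A  0  1  2  3  3  4  5  5  5  6  6
 T  0  1  2  3  3  4  5  5  6  6  7
 T  0  1  2  3  3  4  5  5  6  6  7
 A  0  1  2  3  3  4  5  5  6  7  7
dp[11][10] = 7. One LCS (by backtracking along matches): TGGTTAT.

7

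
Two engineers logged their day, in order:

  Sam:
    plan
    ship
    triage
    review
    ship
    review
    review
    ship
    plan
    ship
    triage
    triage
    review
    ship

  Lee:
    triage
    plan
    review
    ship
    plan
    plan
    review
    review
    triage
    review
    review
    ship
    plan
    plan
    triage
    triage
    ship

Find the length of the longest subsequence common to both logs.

10

One common subsequence of length 10: plan (Sam #1, Lee #2) → ship (Sam #2, Lee #4) → triage (Sam #3, Lee #9) → review (Sam #6, Lee #10) → review (Sam #7, Lee #11) → ship (Sam #8, Lee #12) → plan (Sam #9, Lee #14) → triage (Sam #11, Lee #15) → triage (Sam #12, Lee #16) → ship (Sam #14, Lee #17). The LCS DP gives dp[14][17] = 10, so this is optimal.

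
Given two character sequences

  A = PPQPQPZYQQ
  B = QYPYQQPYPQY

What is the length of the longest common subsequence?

6

Match P [1,3]; then Q [3,5]; then Q [5,6]; then P [6,7]; then Y [8,8]; then Q [9,10] — 6 characters in the same relative order in both. dp[10][11] = 6 confirms this is the maximum.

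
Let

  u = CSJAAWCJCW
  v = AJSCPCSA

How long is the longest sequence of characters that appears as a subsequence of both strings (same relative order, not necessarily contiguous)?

3

Pick C (u #1, v #6) → S (u #2, v #7) → A (u #5, v #8); all 3 characters appear in both, in order. The LCS DP gives dp[10][8] = 3, so this is optimal.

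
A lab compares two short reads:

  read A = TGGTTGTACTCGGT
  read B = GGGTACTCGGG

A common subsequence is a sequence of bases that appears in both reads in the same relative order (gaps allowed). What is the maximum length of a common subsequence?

10

Taking G [2,1], then G [3,2], then G [6,3], then T [7,4], then A [8,5], then C [9,6], then T [10,7], then C [11,8], then G [12,10], then G [13,11] gives a common subsequence of length 10, and the DP table's final entry dp[14][11] is also 10, so no common subsequence is longer.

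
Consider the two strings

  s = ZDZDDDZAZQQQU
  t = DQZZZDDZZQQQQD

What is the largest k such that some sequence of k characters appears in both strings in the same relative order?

One common subsequence of length 9: Z at s[1]=t[4] → Z at s[3]=t[5] → D at s[5]=t[6] → D at s[6]=t[7] → Z at s[7]=t[8] → Z at s[9]=t[9] → Q at s[10]=t[11] → Q at s[11]=t[12] → Q at s[12]=t[13]. dp[13][14] = 9 confirms this is the maximum.

9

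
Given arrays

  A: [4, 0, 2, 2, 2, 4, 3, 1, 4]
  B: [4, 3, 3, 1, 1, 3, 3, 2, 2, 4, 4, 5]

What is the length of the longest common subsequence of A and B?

5

One common subsequence of length 5: 4 [1,1], 2 [4,8], 2 [5,9], 4 [6,10], 4 [9,11]. The LCS DP gives dp[9][12] = 5, so this is optimal.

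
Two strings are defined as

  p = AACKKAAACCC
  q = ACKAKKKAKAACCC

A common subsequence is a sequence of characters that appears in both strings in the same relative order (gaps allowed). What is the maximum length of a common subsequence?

Taking A at p[1]=q[1]; then A at p[2]=q[4]; then K at p[4]=q[6]; then K at p[5]=q[7]; then A at p[6]=q[8]; then A at p[7]=q[10]; then A at p[8]=q[11]; then C at p[9]=q[12]; then C at p[10]=q[13]; then C at p[11]=q[14] gives a common subsequence of length 10. dp[11][14] = 10 confirms this is the maximum.

10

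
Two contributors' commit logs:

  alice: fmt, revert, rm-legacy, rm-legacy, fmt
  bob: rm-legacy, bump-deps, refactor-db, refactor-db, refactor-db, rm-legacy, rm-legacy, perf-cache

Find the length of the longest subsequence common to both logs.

Taking rm-legacy [3,6], rm-legacy [4,7] gives a common subsequence of length 2, and the DP table's final entry dp[5][8] is also 2, so no common subsequence is longer.

2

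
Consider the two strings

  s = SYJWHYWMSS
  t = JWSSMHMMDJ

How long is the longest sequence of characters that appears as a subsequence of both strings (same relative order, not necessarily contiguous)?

Taking J [3,1], then W [4,2], then H [5,6], then M [8,8] gives a common subsequence of length 4. Since dp[10][10] = 4, nothing longer is possible.

4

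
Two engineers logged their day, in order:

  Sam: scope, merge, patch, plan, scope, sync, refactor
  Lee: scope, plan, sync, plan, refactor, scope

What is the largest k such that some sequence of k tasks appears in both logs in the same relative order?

4

One common subsequence of length 4: scope [1,1], plan [4,2], sync [6,3], refactor [7,5]. The LCS DP gives dp[7][6] = 4, so this is optimal.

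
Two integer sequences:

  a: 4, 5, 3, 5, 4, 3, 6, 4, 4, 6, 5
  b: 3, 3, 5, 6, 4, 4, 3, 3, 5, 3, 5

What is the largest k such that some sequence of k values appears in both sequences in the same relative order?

6

Let dp[i][j] be the LCS length of the first i values of a and the first j values of b. dp[i][j] = dp[i-1][j-1]+1 when the i-th and j-th values match, else max(dp[i-1][j], dp[i][j-1]).
    ·  3  3  5  6  4  4  3  3  5  3  5
 ·  0  0  0  0  0  0  0  0  0  0  0  0
 4  0  0  0  0  0  1  1  1  1  1  1  1
 5  0  0  0  1  1  1  1  1  1  2  2  2
 3  0  1  1  1  1  1  1  2  2  2  3  3
 5  0  1  1  2  2  2  2  2  2  3  3  4
 4  0  1  1  2  2  3  3  3  3  3  3  4
 3  0  1  2  2  2  3  3  4  4  4  4  4
 6  0  1  2  2  3  3  3  4  4  4  4  4
 4  0  1  2  2  3  4  4  4  4  4  4  4
 4  0  1  2  2  3  4  5  5  5  5  5  5
 6  0  1  2  2  3  4  5  5  5  5  5  5
 5  0  1  2  3  3  4  5  5  5  6  6  6
dp[11][11] = 6. One LCS (by backtracking along matches): 3, 5, 6, 4, 4, 5.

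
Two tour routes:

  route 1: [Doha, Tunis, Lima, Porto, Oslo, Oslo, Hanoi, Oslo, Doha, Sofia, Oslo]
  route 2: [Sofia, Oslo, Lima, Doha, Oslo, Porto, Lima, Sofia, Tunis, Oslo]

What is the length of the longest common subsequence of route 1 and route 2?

One common subsequence of length 4: Doha [1,4], then Lima [3,7], then Sofia [10,8], then Oslo [11,10]. Since dp[11][10] = 4, nothing longer is possible.

4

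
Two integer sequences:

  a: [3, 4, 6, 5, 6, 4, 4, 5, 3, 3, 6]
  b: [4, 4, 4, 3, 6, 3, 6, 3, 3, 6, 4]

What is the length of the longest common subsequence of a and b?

6

Pick 3 at a[1]=b[4] → 6 at a[3]=b[5] → 6 at a[5]=b[7] → 3 at a[9]=b[8] → 3 at a[10]=b[9] → 6 at a[11]=b[10]; all 6 values appear in both, in order. dp[11][11] = 6 confirms this is the maximum.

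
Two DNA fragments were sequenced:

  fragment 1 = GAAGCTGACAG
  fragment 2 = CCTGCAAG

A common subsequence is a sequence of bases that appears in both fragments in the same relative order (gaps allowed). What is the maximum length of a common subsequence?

Match C [5,2], then T [6,3], then G [7,4], then A [8,6], then A [10,7], then G [11,8] — 6 bases in the same relative order in both. dp[11][8] = 6 confirms this is the maximum.

6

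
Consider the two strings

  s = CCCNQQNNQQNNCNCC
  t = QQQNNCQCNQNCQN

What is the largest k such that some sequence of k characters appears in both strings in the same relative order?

9

Pick Q (s #5, t #2) → Q (s #6, t #3) → N (s #7, t #4) → N (s #8, t #5) → Q (s #9, t #7) → Q (s #10, t #10) → N (s #12, t #11) → C (s #13, t #12) → N (s #14, t #14); all 9 characters appear in both, in order. dp[16][14] = 9 confirms this is the maximum.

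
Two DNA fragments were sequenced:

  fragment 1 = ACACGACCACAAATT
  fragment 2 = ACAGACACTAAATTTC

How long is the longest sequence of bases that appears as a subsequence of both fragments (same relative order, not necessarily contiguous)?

13

Match A [1,1] → C [2,2] → A [3,3] → G [5,4] → A [6,5] → C [8,6] → A [9,7] → C [10,8] → A [11,10] → A [12,11] → A [13,12] → T [14,14] → T [15,15] — 13 bases in the same relative order in both. dp[15][16] = 13 confirms this is the maximum.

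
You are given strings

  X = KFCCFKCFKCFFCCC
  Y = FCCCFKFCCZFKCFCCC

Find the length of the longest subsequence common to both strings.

13

Match F (X #2, Y #1), C (X #3, Y #3), C (X #4, Y #4), F (X #5, Y #5), K (X #6, Y #6), C (X #7, Y #9), F (X #8, Y #11), K (X #9, Y #12), C (X #10, Y #13), F (X #12, Y #14), C (X #13, Y #15), C (X #14, Y #16), C (X #15, Y #17) — 13 characters in the same relative order in both. dp[15][17] = 13 confirms this is the maximum.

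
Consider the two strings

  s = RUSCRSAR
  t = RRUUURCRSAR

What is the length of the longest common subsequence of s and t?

Match R at s[1]=t[2], U at s[2]=t[5], C at s[4]=t[7], R at s[5]=t[8], S at s[6]=t[9], A at s[7]=t[10], R at s[8]=t[11] — 7 characters in the same relative order in both. dp[8][11] = 7 confirms this is the maximum.

7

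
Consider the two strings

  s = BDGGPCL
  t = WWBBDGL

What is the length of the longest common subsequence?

Let dp[i][j] be the LCS length of the first i characters of s and the first j characters of t. dp[i][j] = dp[i-1][j-1]+1 when the i-th and j-th characters match, else max(dp[i-1][j], dp[i][j-1]).
    ·  W  W  B  B  D  G  L
 ·  0  0  0  0  0  0  0  0
 B  0  0  0  1  1  1  1  1
 D  0  0  0  1  1  2  2  2
 G  0  0  0  1  1  2  3  3
 G  0  0  0  1  1  2  3  3
 P  0  0  0  1  1  2  3  3
 C  0  0  0  1  1  2  3  3
 L  0  0  0  1  1  2  3  4
dp[7][7] = 4. One LCS (by backtracking along matches): BDGL.

4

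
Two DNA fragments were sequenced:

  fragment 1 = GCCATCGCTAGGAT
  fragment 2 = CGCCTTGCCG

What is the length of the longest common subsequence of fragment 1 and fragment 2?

Let dp[i][j] be the LCS length of the first i bases of fragment 1 and the first j bases of fragment 2. dp[i][j] = dp[i-1][j-1]+1 when the i-th and j-th bases match, else max(dp[i-1][j], dp[i][j-1]).
    ·  C  G  C  C  T  T  G  C  C  G
 ·  0  0  0  0  0  0  0  0  0  0  0
 G  0  0  1  1  1  1  1  1  1  1  1
 C  0  1  1  2  2  2  2  2  2  2  2
 C  0  1  1  2  3  3  3  3  3  3  3
 A  0  1  1  2  3  3  3  3  3  3  3
 T  0  1  1  2  3  4  4  4  4  4  4
 C  0  1  1  2  3  4  4  4  5  5  5
 G  0  1  2  2  3  4  4  5  5  5  6
 C  0  1  2  3  3  4  4  5  6  6  6
 T  0  1  2  3  3  4  5  5  6  6  6
 A  0  1  2  3  3  4  5  5  6  6  6
 G  0  1  2  3  3  4  5  6  6  6  7
 G  0  1  2  3  3  4  5  6  6  6  7
 A  0  1  2  3  3  4  5  6  6  6  7
 T  0  1  2  3  3  4  5  6  6  6  7
dp[14][10] = 7. One LCS (by backtracking along matches): GCCTCCG.

7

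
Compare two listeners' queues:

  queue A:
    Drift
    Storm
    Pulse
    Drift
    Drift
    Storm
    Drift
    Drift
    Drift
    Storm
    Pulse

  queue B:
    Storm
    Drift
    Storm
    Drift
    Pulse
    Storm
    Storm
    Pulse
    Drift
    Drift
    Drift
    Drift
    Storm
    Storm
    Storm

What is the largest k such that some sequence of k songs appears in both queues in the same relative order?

Taking Drift [1,4], Storm [2,7], Pulse [3,8], Drift [4,9], Drift [5,10], Drift [7,11], Drift [8,12], Storm [10,15] gives a common subsequence of length 8, and the DP table's final entry dp[11][15] is also 8, so no common subsequence is longer.

8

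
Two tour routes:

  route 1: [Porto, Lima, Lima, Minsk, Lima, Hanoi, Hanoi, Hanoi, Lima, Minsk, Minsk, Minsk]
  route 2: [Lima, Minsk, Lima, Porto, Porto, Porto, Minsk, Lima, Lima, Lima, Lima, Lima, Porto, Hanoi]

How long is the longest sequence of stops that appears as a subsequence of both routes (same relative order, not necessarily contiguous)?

Match Porto (route 1 #1, route 2 #6), then Lima (route 1 #2, route 2 #10), then Lima (route 1 #3, route 2 #11), then Lima (route 1 #5, route 2 #12), then Hanoi (route 1 #8, route 2 #14) — 5 stops in the same relative order in both. dp[12][14] = 5 confirms this is the maximum.

5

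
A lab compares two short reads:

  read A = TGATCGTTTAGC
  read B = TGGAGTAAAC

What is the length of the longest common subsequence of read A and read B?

Let dp[i][j] be the LCS length of the first i bases of read A and the first j bases of read B. dp[i][j] = dp[i-1][j-1]+1 when the i-th and j-th bases match, else max(dp[i-1][j], dp[i][j-1]).
    ·  T  G  G  A  G  T  A  A  A  C
 ·  0  0  0  0  0  0  0  0  0  0  0
 T  0  1  1  1  1  1  1  1  1  1  1
 G  0  1  2  2  2  2  2  2  2  2  2
 A  0  1  2  2  3  3  3  3  3  3  3
 T  0  1  2  2  3  3  4  4  4  4  4
 C  0  1  2  2  3  3  4  4  4  4  5
 G  0  1  2  3  3  4  4  4  4  4  5
 T  0  1  2  3  3  4  5  5  5  5  5
 T  0  1  2  3  3  4  5  5  5  5  5
 T  0  1  2  3  3  4  5  5  5  5  5
 A  0  1  2  3  4  4  5  6  6  6  6
 G  0  1  2  3  4  5  5  6  6  6  6
 C  0  1  2  3  4  5  5  6  6  6  7
dp[12][10] = 7. One LCS (by backtracking along matches): TGAGTAC.

7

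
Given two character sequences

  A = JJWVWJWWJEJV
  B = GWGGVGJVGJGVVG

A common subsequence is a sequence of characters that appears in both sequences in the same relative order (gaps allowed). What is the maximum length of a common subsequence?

Match W [3,2] → V [4,5] → J [6,7] → J [9,10] → V [12,13] — 5 characters in the same relative order in both, and the DP table's final entry dp[12][14] is also 5, so no common subsequence is longer.

5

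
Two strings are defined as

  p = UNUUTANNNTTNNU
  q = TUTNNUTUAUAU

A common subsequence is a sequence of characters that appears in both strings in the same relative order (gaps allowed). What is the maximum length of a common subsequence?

One common subsequence of length 6: U [1,2], then N [2,5], then U [3,8], then U [4,10], then A [6,11], then U [14,12], and the DP table's final entry dp[14][12] is also 6, so no common subsequence is longer.

6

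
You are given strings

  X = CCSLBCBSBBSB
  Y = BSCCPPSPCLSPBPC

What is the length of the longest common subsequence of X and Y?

Pick C (X #1, Y #3), C (X #2, Y #4), S (X #3, Y #7), L (X #4, Y #10), B (X #5, Y #13), C (X #6, Y #15); all 6 characters appear in both, in order. dp[12][15] = 6 confirms this is the maximum.

6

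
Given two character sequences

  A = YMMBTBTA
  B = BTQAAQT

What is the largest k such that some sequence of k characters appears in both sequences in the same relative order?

3

Let dp[i][j] be the LCS length of the first i characters of A and the first j characters of B. dp[i][j] = dp[i-1][j-1]+1 when the i-th and j-th characters match, else max(dp[i-1][j], dp[i][j-1]).
    ·  B  T  Q  A  A  Q  T
 ·  0  0  0  0  0  0  0  0
 Y  0  0  0  0  0  0  0  0
 M  0  0  0  0  0  0  0  0
 M  0  0  0  0  0  0  0  0
 B  0  1  1  1  1  1  1  1
 T  0  1  2  2  2  2  2  2
 B  0  1  2  2  2  2  2  2
 T  0  1  2  2  2  2  2  3
 A  0  1  2  2  3  3  3  3
dp[8][7] = 3. One LCS (by backtracking along matches): BTT.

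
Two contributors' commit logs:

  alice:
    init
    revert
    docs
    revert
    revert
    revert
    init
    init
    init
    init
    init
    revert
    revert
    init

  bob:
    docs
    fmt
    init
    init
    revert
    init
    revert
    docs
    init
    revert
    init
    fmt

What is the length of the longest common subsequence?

7

One common subsequence of length 7: docs (alice #3, bob #1); then init (alice #7, bob #3); then init (alice #8, bob #4); then init (alice #9, bob #6); then init (alice #11, bob #9); then revert (alice #13, bob #10); then init (alice #14, bob #11). dp[14][12] = 7 confirms this is the maximum.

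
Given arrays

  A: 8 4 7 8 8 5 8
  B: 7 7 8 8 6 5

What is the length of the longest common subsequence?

Let dp[i][j] be the LCS length of the first i values of A and the first j values of B. dp[i][j] = dp[i-1][j-1]+1 when the i-th and j-th values match, else max(dp[i-1][j], dp[i][j-1]).
    ·  7  7  8  8  6  5
 ·  0  0  0  0  0  0  0
 8  0  0  0  1  1  1  1
 4  0  0  0  1  1  1  1
 7  0  1  1  1  1  1  1
 8  0  1  1  2  2  2  2
 8  0  1  1  2  3  3  3
 5  0  1  1  2  3  3  4
 8  0  1  1  2  3  3  4
dp[7][6] = 4. One LCS (by backtracking along matches): 7, 8, 8, 5.

4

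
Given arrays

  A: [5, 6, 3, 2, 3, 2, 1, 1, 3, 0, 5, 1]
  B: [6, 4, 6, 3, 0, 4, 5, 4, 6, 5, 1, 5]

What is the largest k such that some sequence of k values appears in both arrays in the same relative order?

Let dp[i][j] be the LCS length of the first i values of A and the first j values of B. dp[i][j] = dp[i-1][j-1]+1 when the i-th and j-th values match, else max(dp[i-1][j], dp[i][j-1]).
    ·  6  4  6  3  0  4  5  4  6  5  1  5
 ·  0  0  0  0  0  0  0  0  0  0  0  0  0
 5  0  0  0  0  0  0  0  1  1  1  1  1  1
 6  0  1  1  1  1  1  1  1  1  2  2  2  2
 3  0  1  1  1  2  2  2  2  2  2  2  2  2
 2  0  1  1  1  2  2  2  2  2  2  2  2  2
 3  0  1  1  1  2  2  2  2  2  2  2  2  2
 2  0  1  1  1  2  2  2  2  2  2  2  2  2
 1  0  1  1  1  2  2  2  2  2  2  2  3  3
 1  0  1  1  1  2  2  2  2  2  2  2  3  3
 3  0  1  1  1  2  2  2  2  2  2  2  3  3
 0  0  1  1  1  2  3  3  3  3  3  3  3  3
 5  0  1  1  1  2  3  3  4  4  4  4  4  4
 1  0  1  1  1  2  3  3  4  4  4  4  5  5
dp[12][12] = 5. One LCS (by backtracking along matches): 6, 3, 0, 5, 1.

5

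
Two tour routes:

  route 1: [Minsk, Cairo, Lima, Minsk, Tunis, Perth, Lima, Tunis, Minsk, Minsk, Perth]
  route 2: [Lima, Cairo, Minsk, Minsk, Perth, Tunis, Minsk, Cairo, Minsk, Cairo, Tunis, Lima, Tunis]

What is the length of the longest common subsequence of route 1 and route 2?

One common subsequence of length 6: Minsk [1,7]; then Cairo [2,8]; then Minsk [4,9]; then Tunis [5,11]; then Lima [7,12]; then Tunis [8,13]. dp[11][13] = 6 confirms this is the maximum.

6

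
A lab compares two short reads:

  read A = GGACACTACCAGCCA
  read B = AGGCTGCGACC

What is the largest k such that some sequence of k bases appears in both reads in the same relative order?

Taking G [1,2], then G [2,3], then C [6,4], then T [7,5], then C [9,7], then A [11,9], then C [13,10], then C [14,11] gives a common subsequence of length 8. Since dp[15][11] = 8, nothing longer is possible.

8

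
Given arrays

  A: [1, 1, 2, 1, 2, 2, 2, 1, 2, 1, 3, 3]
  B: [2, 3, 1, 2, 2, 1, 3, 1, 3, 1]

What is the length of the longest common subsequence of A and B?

Taking 2 (A #3, B #1) → 1 (A #4, B #3) → 2 (A #6, B #4) → 2 (A #7, B #5) → 1 (A #8, B #6) → 1 (A #10, B #8) → 3 (A #11, B #9) gives a common subsequence of length 7. Since dp[12][10] = 7, nothing longer is possible.

7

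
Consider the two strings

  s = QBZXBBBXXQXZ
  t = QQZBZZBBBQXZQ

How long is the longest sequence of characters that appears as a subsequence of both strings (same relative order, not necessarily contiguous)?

Pick Q at s[1]=t[2]; then B at s[2]=t[4]; then Z at s[3]=t[6]; then B at s[5]=t[7]; then B at s[6]=t[8]; then B at s[7]=t[9]; then Q at s[10]=t[10]; then X at s[11]=t[11]; then Z at s[12]=t[12]; all 9 characters appear in both, in order. The LCS DP gives dp[12][13] = 9, so this is optimal.

9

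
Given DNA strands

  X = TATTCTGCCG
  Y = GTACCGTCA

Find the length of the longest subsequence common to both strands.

Pick T at X[1]=Y[2], A at X[2]=Y[3], C at X[5]=Y[5], T at X[6]=Y[7], C at X[8]=Y[8]; all 5 bases appear in both, in order, and the DP table's final entry dp[10][9] is also 5, so no common subsequence is longer.

5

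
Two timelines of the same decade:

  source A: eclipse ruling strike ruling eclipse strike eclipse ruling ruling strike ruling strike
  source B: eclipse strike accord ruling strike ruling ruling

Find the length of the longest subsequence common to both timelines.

6

One common subsequence of length 6: eclipse [1,1], then strike [3,2], then ruling [4,4], then strike [6,5], then ruling [9,6], then ruling [11,7], and the DP table's final entry dp[12][7] is also 6, so no common subsequence is longer.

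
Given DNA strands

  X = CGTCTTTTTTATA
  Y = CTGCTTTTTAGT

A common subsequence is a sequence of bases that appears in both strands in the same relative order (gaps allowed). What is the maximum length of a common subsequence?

Taking C (X #1, Y #1), G (X #2, Y #3), C (X #4, Y #4), T (X #6, Y #5), T (X #7, Y #6), T (X #8, Y #7), T (X #9, Y #8), T (X #10, Y #9), A (X #11, Y #10), T (X #12, Y #12) gives a common subsequence of length 10. The LCS DP gives dp[13][12] = 10, so this is optimal.

10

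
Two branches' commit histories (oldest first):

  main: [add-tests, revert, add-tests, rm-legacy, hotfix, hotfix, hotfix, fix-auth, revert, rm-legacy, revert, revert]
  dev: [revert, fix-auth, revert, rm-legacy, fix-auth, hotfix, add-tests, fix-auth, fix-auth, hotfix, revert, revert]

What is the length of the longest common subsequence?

Taking revert [2,3], rm-legacy [4,4], hotfix [5,6], hotfix [7,10], revert [11,11], revert [12,12] gives a common subsequence of length 6, and the DP table's final entry dp[12][12] is also 6, so no common subsequence is longer.

6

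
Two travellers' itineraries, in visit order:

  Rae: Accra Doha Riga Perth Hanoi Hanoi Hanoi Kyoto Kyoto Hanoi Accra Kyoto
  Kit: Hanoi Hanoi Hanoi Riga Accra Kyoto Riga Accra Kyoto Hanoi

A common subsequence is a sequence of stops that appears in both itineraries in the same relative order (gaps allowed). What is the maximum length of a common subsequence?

6

Match Hanoi [5,1]; then Hanoi [6,2]; then Hanoi [7,3]; then Kyoto [8,6]; then Kyoto [9,9]; then Hanoi [10,10] — 6 stops in the same relative order in both. Since dp[12][10] = 6, nothing longer is possible.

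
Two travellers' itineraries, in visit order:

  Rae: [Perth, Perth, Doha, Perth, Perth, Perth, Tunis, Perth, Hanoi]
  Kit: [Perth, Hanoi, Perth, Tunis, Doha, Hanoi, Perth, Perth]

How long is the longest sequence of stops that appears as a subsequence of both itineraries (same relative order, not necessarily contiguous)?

Taking Perth at Rae[1]=Kit[1] → Perth at Rae[2]=Kit[3] → Doha at Rae[3]=Kit[5] → Perth at Rae[6]=Kit[7] → Perth at Rae[8]=Kit[8] gives a common subsequence of length 5. Since dp[9][8] = 5, nothing longer is possible.

5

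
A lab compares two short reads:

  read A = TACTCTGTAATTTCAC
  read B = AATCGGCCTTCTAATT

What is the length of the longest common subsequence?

9

Taking T [1,3]; then C [3,8]; then T [4,10]; then C [5,11]; then T [8,12]; then A [9,13]; then A [10,14]; then T [12,15]; then T [13,16] gives a common subsequence of length 9. Since dp[16][16] = 9, nothing longer is possible.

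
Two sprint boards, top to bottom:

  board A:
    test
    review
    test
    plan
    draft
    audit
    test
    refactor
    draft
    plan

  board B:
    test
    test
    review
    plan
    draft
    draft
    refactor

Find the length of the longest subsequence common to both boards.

5

Pick test at board A[1]=board B[2] → review at board A[2]=board B[3] → plan at board A[4]=board B[4] → draft at board A[5]=board B[6] → refactor at board A[8]=board B[7]; all 5 tasks appear in both, in order, and the DP table's final entry dp[10][7] is also 5, so no common subsequence is longer.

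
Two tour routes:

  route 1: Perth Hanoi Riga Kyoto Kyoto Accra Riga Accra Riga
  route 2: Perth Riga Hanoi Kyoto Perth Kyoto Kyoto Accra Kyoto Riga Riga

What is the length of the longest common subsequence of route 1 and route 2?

Match Perth at route 1[1]=route 2[1] → Hanoi at route 1[2]=route 2[3] → Kyoto at route 1[4]=route 2[6] → Kyoto at route 1[5]=route 2[7] → Accra at route 1[6]=route 2[8] → Riga at route 1[7]=route 2[10] → Riga at route 1[9]=route 2[11] — 7 stops in the same relative order in both, and the DP table's final entry dp[9][11] is also 7, so no common subsequence is longer.

7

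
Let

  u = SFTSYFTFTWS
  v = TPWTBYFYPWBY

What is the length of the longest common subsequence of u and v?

One common subsequence of length 4: T at u[3]=v[4]; then Y at u[5]=v[6]; then F at u[6]=v[7]; then W at u[10]=v[10]. dp[11][12] = 4 confirms this is the maximum.

4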